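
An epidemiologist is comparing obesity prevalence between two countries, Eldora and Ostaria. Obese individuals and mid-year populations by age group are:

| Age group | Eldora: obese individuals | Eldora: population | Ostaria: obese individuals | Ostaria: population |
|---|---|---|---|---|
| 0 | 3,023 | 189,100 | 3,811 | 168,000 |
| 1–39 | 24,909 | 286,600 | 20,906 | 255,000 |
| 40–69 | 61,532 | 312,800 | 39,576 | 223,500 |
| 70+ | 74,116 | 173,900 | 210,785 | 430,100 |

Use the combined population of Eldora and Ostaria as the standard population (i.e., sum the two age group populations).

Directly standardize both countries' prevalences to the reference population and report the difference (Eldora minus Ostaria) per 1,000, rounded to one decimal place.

-13.6

Age-specific rates per 1,000 for Eldora: 15.986, 86.912, 196.714, 426.199.
For Ostaria: 22.685, 81.984, 177.074, 490.084.
Combined standard total = 2,039,000; weights = 0.1751, 0.2656, 0.2630, 0.2962.
Eldora: 0.1751×15.986 + 0.2656×86.912 + 0.2630×196.714 + 0.2962×426.199 = 203.8754 per 1,000.
Ostaria: 0.1751×22.685 + 0.2656×81.984 + 0.2630×177.074 + 0.2962×490.084 = 217.4981 per 1,000.
Difference = 203.8754 − 217.4981 = -13.6227.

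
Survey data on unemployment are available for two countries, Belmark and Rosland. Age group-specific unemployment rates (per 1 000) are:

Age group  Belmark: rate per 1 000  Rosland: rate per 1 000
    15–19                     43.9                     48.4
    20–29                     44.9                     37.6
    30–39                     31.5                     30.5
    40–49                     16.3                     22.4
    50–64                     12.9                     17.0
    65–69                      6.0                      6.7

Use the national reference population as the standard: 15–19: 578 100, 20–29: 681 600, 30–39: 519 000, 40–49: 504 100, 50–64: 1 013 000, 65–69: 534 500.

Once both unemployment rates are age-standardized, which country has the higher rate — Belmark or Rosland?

Standard total = 3 830 300; weights = 0.1509, 0.1779, 0.1355, 0.1316, 0.2645, 0.1395.
Belmark: 0.1509×43.9 + 0.1779×44.9 + 0.1355×31.5 + 0.1316×16.3 + 0.2645×12.9 + 0.1395×6.0 = 25.2780 per 1 000.
Rosland: 0.1509×48.4 + 0.1779×37.6 + 0.1355×30.5 + 0.1316×22.4 + 0.2645×17.0 + 0.1395×6.7 = 26.5075 per 1 000.

Rosland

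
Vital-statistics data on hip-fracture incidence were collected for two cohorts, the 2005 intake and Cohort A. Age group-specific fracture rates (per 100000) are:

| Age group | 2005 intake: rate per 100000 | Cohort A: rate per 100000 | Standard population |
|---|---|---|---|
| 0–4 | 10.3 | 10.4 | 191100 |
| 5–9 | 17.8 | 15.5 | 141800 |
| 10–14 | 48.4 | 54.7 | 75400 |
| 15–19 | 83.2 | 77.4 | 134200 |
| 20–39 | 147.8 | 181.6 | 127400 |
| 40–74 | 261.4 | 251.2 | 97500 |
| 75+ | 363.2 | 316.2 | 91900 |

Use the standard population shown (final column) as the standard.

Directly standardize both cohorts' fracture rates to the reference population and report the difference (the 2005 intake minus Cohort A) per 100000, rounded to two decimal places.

Standard total = 859300; weights = 0.2224, 0.1650, 0.0877, 0.1562, 0.1483, 0.1135, 0.1069.
The 2005 intake: 0.2224×10.3 + 0.1650×17.8 + 0.0877×48.4 + 0.1562×83.2 + 0.1483×147.8 + 0.1135×261.4 + 0.1069×363.2 = 112.8843 per 100000.
Cohort A: 0.2224×10.4 + 0.1650×15.5 + 0.0877×54.7 + 0.1562×77.4 + 0.1483×181.6 + 0.1135×251.2 + 0.1069×316.2 = 111.0013 per 100000.
Difference = 112.8843 − 111.0013 = 1.8830.

1.88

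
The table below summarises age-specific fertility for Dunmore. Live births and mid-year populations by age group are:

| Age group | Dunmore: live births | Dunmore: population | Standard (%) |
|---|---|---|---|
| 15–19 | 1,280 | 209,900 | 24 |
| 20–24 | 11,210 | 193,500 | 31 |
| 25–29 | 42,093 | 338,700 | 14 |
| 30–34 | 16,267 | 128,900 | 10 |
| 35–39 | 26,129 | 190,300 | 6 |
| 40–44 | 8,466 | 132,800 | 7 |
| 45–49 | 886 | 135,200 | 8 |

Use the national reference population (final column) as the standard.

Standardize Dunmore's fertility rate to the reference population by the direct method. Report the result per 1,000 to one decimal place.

62.7

Age-specific rates per 1,000 for Dunmore: 6.098, 57.933, 124.278, 126.199, 137.304, 63.750, 6.553.
Standard weights: 0.24, 0.31, 0.14, 0.10, 0.06, 0.07, 0.08.
Standardized rate: 0.2400×6.098 + 0.3100×57.933 + 0.1400×124.278 + 0.1000×126.199 + 0.0600×137.304 + 0.0700×63.750 + 0.0800×6.553 = 62.6665 per 1,000.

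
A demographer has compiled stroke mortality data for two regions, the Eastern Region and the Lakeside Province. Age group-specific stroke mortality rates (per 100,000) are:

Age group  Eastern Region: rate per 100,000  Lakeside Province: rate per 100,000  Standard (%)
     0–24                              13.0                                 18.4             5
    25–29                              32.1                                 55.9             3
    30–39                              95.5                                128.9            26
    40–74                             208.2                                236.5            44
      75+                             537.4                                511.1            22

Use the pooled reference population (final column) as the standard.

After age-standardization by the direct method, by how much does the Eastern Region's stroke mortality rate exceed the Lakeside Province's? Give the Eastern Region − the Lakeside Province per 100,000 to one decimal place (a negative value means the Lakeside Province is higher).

Standard weights: 0.05, 0.03, 0.26, 0.44, 0.22.
The Eastern Region: 0.0500×13.0 + 0.0300×32.1 + 0.2600×95.5 + 0.4400×208.2 + 0.2200×537.4 = 236.2790 per 100,000.
The Lakeside Province: 0.0500×18.4 + 0.0300×55.9 + 0.2600×128.9 + 0.4400×236.5 + 0.2200×511.1 = 252.6130 per 100,000.
Difference = 236.2790 − 252.6130 = -16.3340.

-16.3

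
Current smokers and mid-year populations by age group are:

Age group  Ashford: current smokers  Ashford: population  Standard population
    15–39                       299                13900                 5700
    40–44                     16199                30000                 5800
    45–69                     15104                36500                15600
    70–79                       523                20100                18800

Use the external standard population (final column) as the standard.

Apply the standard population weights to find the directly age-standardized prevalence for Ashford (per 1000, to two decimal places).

Age-specific rates per 1000 for Ashford: 21.511, 539.967, 413.808, 26.020.
Standard total = 45900; weights = 0.1242, 0.1264, 0.3399, 0.4096.
Standardized rate: 0.1242×21.511 + 0.1264×539.967 + 0.3399×413.808 + 0.4096×26.020 = 222.2004 per 1000.

222.20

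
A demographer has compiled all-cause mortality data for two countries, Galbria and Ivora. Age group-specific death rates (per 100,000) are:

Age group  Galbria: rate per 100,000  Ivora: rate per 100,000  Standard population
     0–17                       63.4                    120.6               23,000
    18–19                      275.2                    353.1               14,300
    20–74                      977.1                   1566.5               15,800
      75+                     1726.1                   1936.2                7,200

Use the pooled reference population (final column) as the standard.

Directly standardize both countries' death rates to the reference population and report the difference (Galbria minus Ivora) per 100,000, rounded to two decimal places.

-219.81

Standard total = 60,300; weights = 0.3814, 0.2371, 0.2620, 0.1194.
Galbria: 0.3814×63.4 + 0.2371×275.2 + 0.2620×977.1 + 0.1194×1726.1 = 551.5698 per 100,000.
Ivora: 0.3814×120.6 + 0.2371×353.1 + 0.2620×1566.5 + 0.1194×1936.2 = 771.3842 per 100,000.
Difference = 551.5698 − 771.3842 = -219.8144.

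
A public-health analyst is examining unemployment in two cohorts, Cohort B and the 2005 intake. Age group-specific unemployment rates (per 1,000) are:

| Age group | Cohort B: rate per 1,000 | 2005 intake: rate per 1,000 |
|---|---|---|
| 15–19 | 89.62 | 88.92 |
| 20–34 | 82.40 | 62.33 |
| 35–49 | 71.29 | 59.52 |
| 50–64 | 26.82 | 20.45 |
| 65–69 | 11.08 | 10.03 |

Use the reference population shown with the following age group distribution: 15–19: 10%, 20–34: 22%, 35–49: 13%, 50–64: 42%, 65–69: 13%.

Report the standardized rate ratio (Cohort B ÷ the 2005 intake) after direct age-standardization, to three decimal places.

Standard weights: 0.10, 0.22, 0.13, 0.42, 0.13.
Cohort B: 0.1000×89.62 + 0.2200×82.40 + 0.1300×71.29 + 0.4200×26.82 + 0.1300×11.08 = 49.0625 per 1,000.
The 2005 intake: 0.1000×88.92 + 0.2200×62.33 + 0.1300×59.52 + 0.4200×20.45 + 0.1300×10.03 = 40.2351 per 1,000.
Ratio = 49.0625 ÷ 40.2351 = 1.21940.

1.219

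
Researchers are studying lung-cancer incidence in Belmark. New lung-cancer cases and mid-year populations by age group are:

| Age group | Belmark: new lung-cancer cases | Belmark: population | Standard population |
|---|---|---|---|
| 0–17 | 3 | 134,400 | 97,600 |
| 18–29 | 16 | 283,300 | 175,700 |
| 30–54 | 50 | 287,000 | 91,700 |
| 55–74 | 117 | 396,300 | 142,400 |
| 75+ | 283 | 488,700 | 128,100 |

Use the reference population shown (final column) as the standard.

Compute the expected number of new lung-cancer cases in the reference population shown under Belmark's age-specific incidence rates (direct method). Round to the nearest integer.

144

Age-specific rates per 100,000 for Belmark: 2.23, 5.65, 17.42, 29.52, 57.91.
Expected new lung-cancer cases = Σ (standard pop × age-specific rate ÷ 100,000)
= 97,600×2.23/100,000 + 175,700×5.65/100,000 + 91,700×17.42/100,000 + 142,400×29.52/100,000 + 128,100×57.91/100,000
= 2.18 + 9.92 + 15.98 + 42.04 + 74.18 = 144.30.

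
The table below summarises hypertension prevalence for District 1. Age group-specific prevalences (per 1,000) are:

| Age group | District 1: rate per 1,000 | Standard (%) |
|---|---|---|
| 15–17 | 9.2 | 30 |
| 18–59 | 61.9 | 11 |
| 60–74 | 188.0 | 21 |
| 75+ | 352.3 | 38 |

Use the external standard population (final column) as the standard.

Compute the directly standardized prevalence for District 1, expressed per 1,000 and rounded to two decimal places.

Standard weights: 0.30, 0.11, 0.21, 0.38.
Standardized rate: 0.3000×9.2 + 0.1100×61.9 + 0.2100×188.0 + 0.3800×352.3 = 182.9230 per 1,000.

182.92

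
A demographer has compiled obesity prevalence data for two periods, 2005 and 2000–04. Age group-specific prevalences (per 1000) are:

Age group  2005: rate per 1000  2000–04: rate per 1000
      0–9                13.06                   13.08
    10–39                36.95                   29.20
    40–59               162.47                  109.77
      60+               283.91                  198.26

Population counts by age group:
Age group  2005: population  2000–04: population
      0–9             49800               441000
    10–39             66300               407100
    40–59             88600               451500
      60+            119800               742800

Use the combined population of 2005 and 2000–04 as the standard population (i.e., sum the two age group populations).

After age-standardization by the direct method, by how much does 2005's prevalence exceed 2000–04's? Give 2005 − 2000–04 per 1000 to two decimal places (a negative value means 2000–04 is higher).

44.79

Combined standard total = 2366900; weights = 0.2074, 0.2000, 0.2282, 0.3644.
2005: 0.2074×13.06 + 0.2000×36.95 + 0.2282×162.47 + 0.3644×283.91 = 150.6413 per 1000.
2000–04: 0.2074×13.08 + 0.2000×29.20 + 0.2282×109.77 + 0.3644×198.26 = 105.8553 per 1000.
Difference = 150.6413 − 105.8553 = 44.7860.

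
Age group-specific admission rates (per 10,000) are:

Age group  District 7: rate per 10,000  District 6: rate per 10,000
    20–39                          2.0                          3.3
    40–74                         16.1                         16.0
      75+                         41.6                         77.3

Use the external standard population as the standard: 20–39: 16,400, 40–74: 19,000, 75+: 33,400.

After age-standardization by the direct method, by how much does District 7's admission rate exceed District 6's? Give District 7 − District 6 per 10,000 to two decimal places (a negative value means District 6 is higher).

Standard total = 68,800; weights = 0.2384, 0.2762, 0.4855.
District 7: 0.2384×2.0 + 0.2762×16.1 + 0.4855×41.6 = 25.1183 per 10,000.
District 6: 0.2384×3.3 + 0.2762×16.0 + 0.4855×77.3 = 42.7317 per 10,000.
Difference = 25.1183 − 42.7317 = -17.6134.

-17.61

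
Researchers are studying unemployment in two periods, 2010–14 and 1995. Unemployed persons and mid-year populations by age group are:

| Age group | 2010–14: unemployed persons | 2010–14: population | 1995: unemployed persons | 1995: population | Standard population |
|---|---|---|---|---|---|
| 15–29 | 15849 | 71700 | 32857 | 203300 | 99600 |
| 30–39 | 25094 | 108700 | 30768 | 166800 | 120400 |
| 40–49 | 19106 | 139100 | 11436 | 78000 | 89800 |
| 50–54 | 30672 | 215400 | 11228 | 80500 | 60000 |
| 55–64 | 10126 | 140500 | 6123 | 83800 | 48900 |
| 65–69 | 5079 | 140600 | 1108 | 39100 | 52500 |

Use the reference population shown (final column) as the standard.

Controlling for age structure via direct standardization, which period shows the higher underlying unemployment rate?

2010–14

Age-specific rates per 1000 for 2010–14: 221.046, 230.856, 137.354, 142.396, 72.071, 36.124.
For 1995: 161.618, 184.460, 146.615, 139.478, 73.067, 28.338.
Standard total = 471200; weights = 0.2114, 0.2555, 0.1906, 0.1273, 0.1038, 0.1114.
2010–14: 0.2114×221.046 + 0.2555×230.856 + 0.1906×137.354 + 0.1273×142.396 + 0.1038×72.071 + 0.1114×36.124 = 161.5240 per 1000.
1995: 0.2114×161.618 + 0.2555×184.460 + 0.1906×146.615 + 0.1273×139.478 + 0.1038×73.067 + 0.1114×28.338 = 137.7370 per 1000.
The crude rates (129.81 vs 143.55) would put 1995 higher, but that reflects its age composition; once standardized to a common age structure, 2010–14 has the higher underlying rate.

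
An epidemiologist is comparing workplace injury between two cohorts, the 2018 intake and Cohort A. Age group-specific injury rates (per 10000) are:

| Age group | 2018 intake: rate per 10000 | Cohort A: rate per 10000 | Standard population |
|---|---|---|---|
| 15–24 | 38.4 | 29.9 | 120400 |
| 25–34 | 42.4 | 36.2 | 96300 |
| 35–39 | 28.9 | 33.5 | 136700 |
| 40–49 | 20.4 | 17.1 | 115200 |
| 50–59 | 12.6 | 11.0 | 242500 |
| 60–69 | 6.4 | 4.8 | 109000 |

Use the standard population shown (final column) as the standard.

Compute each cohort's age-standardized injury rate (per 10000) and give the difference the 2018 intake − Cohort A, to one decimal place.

Standard total = 820100; weights = 0.1468, 0.1174, 0.1667, 0.1405, 0.2957, 0.1329.
The 2018 intake: 0.1468×38.4 + 0.1174×42.4 + 0.1667×28.9 + 0.1405×20.4 + 0.2957×12.6 + 0.1329×6.4 = 22.8756 per 10000.
Cohort A: 0.1468×29.9 + 0.1174×36.2 + 0.1667×33.5 + 0.1405×17.1 + 0.2957×11.0 + 0.1329×4.8 = 20.5171 per 10000.
Difference = 22.8756 − 20.5171 = 2.3585.

2.4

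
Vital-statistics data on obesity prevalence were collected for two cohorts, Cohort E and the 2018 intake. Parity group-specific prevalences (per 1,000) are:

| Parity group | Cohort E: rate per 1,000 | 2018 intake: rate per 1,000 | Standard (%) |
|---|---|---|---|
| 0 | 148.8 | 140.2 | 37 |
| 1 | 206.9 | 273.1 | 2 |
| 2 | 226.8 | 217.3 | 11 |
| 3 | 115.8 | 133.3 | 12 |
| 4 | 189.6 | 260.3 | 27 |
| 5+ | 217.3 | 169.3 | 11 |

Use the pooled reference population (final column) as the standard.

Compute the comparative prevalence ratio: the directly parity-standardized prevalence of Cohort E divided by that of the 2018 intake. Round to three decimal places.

0.930

Standard weights: 0.37, 0.02, 0.11, 0.12, 0.27, 0.11.
Cohort E: 0.3700×148.8 + 0.0200×206.9 + 0.1100×226.8 + 0.1200×115.8 + 0.2700×189.6 + 0.1100×217.3 = 173.1330 per 1,000.
The 2018 intake: 0.3700×140.2 + 0.0200×273.1 + 0.1100×217.3 + 0.1200×133.3 + 0.2700×260.3 + 0.1100×169.3 = 186.1390 per 1,000.
Ratio = 173.1330 ÷ 186.1390 = 0.93013.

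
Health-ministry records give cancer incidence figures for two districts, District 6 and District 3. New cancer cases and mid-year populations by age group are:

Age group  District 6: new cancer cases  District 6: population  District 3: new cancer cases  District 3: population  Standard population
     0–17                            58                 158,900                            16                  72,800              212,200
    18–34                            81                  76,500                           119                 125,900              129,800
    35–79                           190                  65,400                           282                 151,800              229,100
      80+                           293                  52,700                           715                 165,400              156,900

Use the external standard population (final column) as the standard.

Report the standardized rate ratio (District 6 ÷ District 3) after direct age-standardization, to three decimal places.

1.377

Age-specific rates per 100,000 for District 6: 36.50, 105.88, 290.52, 555.98.
For District 3: 21.98, 94.52, 185.77, 432.29.
Standard total = 728,000; weights = 0.2915, 0.1783, 0.3147, 0.2155.
District 6: 0.2915×36.50 + 0.1783×105.88 + 0.3147×290.52 + 0.2155×555.98 = 240.7692 per 100,000.
District 3: 0.2915×21.98 + 0.1783×94.52 + 0.3147×185.77 + 0.2155×432.29 = 174.8874 per 100,000.
Ratio = 240.7692 ÷ 174.8874 = 1.37671.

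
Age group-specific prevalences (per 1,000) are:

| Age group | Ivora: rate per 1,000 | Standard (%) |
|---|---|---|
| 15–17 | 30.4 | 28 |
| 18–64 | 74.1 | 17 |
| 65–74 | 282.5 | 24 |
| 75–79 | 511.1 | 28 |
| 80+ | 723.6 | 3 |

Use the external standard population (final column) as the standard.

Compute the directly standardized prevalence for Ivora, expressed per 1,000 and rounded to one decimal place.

Standard weights: 0.28, 0.17, 0.24, 0.28, 0.03.
Standardized rate: 0.2800×30.4 + 0.1700×74.1 + 0.2400×282.5 + 0.2800×511.1 + 0.0300×723.6 = 253.7250 per 1,000.

253.7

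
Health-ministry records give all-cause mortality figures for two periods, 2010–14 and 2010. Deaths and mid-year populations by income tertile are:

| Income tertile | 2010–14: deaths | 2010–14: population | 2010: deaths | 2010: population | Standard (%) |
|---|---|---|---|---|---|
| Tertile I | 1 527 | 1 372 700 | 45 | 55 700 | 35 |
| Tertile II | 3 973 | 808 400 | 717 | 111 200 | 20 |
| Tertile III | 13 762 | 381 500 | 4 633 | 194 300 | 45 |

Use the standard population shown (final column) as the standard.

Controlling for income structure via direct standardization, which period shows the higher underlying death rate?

Income-specific rates per 100 000 for 2010–14: 111.24, 491.46, 3607.34.
For 2010: 80.79, 644.78, 2384.46.
Standard weights: 0.35, 0.20, 0.45.
2010–14: 0.3500×111.24 + 0.2000×491.46 + 0.4500×3607.34 = 1760.5299 per 100 000.
2010: 0.3500×80.79 + 0.2000×644.78 + 0.4500×2384.46 = 1230.2390 per 100 000.
The crude rates (751.66 vs 1493.63) would put 2010 higher, but that reflects its income composition; once standardized to a common income structure, 2010–14 has the higher underlying rate.

2010–14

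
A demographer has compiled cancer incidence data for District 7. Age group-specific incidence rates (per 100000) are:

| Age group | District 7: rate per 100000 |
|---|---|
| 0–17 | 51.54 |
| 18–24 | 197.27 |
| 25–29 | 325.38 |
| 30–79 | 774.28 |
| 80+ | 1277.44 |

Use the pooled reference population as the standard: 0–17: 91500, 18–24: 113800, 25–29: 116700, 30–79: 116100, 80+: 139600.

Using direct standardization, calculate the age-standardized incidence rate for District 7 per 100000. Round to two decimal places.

Standard total = 577700; weights = 0.1584, 0.1970, 0.2020, 0.2010, 0.2416.
Standardized rate: 0.1584×51.54 + 0.1970×197.27 + 0.2020×325.38 + 0.2010×774.28 + 0.2416×1277.44 = 577.0497 per 100000.

577.05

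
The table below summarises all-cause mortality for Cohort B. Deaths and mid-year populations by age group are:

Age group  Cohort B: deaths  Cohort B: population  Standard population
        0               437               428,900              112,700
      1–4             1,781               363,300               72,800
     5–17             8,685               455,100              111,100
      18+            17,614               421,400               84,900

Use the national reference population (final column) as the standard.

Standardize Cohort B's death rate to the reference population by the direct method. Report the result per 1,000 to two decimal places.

Age-specific rates per 1,000 for Cohort B: 1.019, 4.902, 19.084, 41.799.
Standard total = 381,500; weights = 0.2954, 0.1908, 0.2912, 0.2225.
Standardized rate: 0.2954×1.019 + 0.1908×4.902 + 0.2912×19.084 + 0.2225×41.799 = 16.0960 per 1,000.

16.10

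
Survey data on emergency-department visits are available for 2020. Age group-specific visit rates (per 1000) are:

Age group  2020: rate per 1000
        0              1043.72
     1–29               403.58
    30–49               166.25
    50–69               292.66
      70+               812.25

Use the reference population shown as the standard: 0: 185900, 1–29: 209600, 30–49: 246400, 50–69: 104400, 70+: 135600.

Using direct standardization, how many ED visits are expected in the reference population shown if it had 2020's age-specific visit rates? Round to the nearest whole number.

460277

Expected ED visits = Σ (standard pop × age-specific rate ÷ 1000)
= 185900×1043.72/1000 + 209600×403.58/1000 + 246400×166.25/1000 + 104400×292.66/1000 + 135600×812.25/1000
= 194027.55 + 84590.37 + 40964.00 + 30553.70 + 110141.10 = 460276.72.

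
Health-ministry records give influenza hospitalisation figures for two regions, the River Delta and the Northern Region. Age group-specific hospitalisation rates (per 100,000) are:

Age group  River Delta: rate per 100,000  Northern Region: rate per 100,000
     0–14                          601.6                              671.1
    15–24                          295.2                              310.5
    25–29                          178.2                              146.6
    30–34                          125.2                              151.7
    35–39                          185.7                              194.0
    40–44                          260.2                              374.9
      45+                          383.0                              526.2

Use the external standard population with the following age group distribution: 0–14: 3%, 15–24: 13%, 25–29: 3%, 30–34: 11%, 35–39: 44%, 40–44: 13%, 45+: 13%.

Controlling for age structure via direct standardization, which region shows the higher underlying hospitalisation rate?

Northern Region

Standard weights: 0.03, 0.13, 0.03, 0.11, 0.44, 0.13, 0.13.
The River Delta: 0.0300×601.6 + 0.1300×295.2 + 0.0300×178.2 + 0.1100×125.2 + 0.4400×185.7 + 0.1300×260.2 + 0.1300×383.0 = 240.8660 per 100,000.
The Northern Region: 0.0300×671.1 + 0.1300×310.5 + 0.0300×146.6 + 0.1100×151.7 + 0.4400×194.0 + 0.1300×374.9 + 0.1300×526.2 = 284.0860 per 100,000.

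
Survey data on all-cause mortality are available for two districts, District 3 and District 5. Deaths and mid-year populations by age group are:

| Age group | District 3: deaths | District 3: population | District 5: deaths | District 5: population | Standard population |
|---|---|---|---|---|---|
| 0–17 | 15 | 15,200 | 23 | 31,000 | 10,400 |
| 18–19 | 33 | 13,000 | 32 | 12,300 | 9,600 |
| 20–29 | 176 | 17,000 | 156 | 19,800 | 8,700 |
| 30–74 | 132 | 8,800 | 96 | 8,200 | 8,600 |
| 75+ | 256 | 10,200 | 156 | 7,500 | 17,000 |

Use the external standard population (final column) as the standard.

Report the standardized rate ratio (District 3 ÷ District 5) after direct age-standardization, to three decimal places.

1.225

Age-specific rates per 1,000 for District 3: 0.987, 2.538, 10.353, 15.000, 25.098.
For District 5: 0.742, 2.602, 7.879, 11.707, 20.800.
Standard total = 54,300; weights = 0.1915, 0.1768, 0.1602, 0.1584, 0.3131.
District 3: 0.1915×0.987 + 0.1768×2.538 + 0.1602×10.353 + 0.1584×15.000 + 0.3131×25.098 = 12.5298 per 1,000.
District 5: 0.1915×0.742 + 0.1768×2.602 + 0.1602×7.879 + 0.1584×11.707 + 0.3131×20.800 = 10.2306 per 1,000.
Ratio = 12.5298 ÷ 10.2306 = 1.22474.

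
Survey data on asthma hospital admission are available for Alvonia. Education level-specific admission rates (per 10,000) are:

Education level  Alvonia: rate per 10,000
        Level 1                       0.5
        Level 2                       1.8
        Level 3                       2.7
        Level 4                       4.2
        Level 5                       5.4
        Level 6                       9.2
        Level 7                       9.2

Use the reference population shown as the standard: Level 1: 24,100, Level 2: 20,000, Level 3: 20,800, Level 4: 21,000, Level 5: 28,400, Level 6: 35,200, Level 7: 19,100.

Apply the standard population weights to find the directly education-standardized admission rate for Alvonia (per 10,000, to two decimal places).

5.01

Standard total = 168,600; weights = 0.1429, 0.1186, 0.1234, 0.1246, 0.1684, 0.2088, 0.1133.
Standardized rate: 0.1429×0.5 + 0.1186×1.8 + 0.1234×2.7 + 0.1246×4.2 + 0.1684×5.4 + 0.2088×9.2 + 0.1133×9.2 = 5.0138 per 10,000.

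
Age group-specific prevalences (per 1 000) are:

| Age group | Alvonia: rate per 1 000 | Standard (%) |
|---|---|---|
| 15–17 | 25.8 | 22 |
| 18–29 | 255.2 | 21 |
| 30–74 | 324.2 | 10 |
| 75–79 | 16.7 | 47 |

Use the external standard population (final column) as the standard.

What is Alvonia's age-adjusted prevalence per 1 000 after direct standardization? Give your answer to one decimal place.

Standard weights: 0.22, 0.21, 0.10, 0.47.
Standardized rate: 0.2200×25.8 + 0.2100×255.2 + 0.1000×324.2 + 0.4700×16.7 = 99.5370 per 1 000.

99.5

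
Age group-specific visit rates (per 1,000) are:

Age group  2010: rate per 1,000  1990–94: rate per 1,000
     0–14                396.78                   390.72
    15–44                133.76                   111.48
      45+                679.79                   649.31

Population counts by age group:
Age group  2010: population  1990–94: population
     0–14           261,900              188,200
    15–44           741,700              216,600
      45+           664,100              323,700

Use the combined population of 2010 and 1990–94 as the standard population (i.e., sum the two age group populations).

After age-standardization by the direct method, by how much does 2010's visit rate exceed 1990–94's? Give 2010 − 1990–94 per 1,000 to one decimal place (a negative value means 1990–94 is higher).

Combined standard total = 2,396,200; weights = 0.1878, 0.3999, 0.4122.
2010: 0.1878×396.78 + 0.3999×133.76 + 0.4122×679.79 = 408.2587 per 1,000.
1990–94: 0.1878×390.72 + 0.3999×111.48 + 0.4122×649.31 = 385.6451 per 1,000.
Difference = 408.2587 − 385.6451 = 22.6136.

22.6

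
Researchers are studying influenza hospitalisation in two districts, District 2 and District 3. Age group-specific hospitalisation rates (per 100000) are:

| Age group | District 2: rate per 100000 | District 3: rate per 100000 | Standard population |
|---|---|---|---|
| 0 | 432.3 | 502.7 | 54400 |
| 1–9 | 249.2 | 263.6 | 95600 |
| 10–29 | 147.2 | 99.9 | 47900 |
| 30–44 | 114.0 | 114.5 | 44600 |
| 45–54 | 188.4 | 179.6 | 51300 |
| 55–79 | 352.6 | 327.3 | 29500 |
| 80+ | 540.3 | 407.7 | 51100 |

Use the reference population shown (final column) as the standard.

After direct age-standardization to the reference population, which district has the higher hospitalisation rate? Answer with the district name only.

Standard total = 374400; weights = 0.1453, 0.2553, 0.1279, 0.1191, 0.1370, 0.0788, 0.1365.
District 2: 0.1453×432.3 + 0.2553×249.2 + 0.1279×147.2 + 0.1191×114.0 + 0.1370×188.4 + 0.0788×352.6 + 0.1365×540.3 = 286.1962 per 100000.
District 3: 0.1453×502.7 + 0.2553×263.6 + 0.1279×99.9 + 0.1191×114.5 + 0.1370×179.6 + 0.0788×327.3 + 0.1365×407.7 = 272.8132 per 100000.

District 2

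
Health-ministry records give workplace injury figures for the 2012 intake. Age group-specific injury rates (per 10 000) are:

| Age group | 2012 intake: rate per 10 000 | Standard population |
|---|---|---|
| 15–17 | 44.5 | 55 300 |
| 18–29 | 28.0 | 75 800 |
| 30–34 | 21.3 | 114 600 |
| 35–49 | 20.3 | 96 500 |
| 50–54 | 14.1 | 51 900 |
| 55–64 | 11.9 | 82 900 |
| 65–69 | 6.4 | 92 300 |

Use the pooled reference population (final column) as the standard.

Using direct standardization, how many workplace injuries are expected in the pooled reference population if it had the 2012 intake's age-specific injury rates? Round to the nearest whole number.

Expected workplace injuries = Σ (standard pop × age-specific rate ÷ 10 000)
= 55 300×44.5/10 000 + 75 800×28.0/10 000 + 114 600×21.3/10 000 + 96 500×20.3/10 000 + 51 900×14.1/10 000 + 82 900×11.9/10 000 + 92 300×6.4/10 000
= 246.09 + 212.24 + 244.10 + 195.90 + 73.18 + 98.65 + 59.07 = 1129.22.

1129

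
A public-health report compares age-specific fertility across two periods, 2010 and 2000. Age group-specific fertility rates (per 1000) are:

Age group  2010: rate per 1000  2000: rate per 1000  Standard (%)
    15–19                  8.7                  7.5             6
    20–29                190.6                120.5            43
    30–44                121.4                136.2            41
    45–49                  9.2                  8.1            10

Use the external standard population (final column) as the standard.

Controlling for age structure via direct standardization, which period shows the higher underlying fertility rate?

Standard weights: 0.06, 0.43, 0.41, 0.10.
2010: 0.0600×8.7 + 0.4300×190.6 + 0.4100×121.4 + 0.1000×9.2 = 133.1740 per 1000.
2000: 0.0600×7.5 + 0.4300×120.5 + 0.4100×136.2 + 0.1000×8.1 = 108.9170 per 1000.

2010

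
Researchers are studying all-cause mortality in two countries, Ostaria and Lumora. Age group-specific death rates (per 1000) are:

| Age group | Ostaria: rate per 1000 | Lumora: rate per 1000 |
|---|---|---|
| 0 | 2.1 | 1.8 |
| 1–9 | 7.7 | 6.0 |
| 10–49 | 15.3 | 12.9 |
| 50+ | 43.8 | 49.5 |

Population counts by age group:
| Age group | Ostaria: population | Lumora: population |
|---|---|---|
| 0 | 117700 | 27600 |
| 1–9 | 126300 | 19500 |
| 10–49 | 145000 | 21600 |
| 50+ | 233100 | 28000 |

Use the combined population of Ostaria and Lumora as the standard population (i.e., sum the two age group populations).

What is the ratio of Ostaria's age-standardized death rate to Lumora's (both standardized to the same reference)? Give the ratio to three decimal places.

0.951

Combined standard total = 718800; weights = 0.2021, 0.2028, 0.2318, 0.3632.
Ostaria: 0.2021×2.1 + 0.2028×7.7 + 0.2318×15.3 + 0.3632×43.8 = 21.4426 per 1000.
Lumora: 0.2021×1.8 + 0.2028×6.0 + 0.2318×12.9 + 0.3632×49.5 = 22.5514 per 1000.
Ratio = 21.4426 ÷ 22.5514 = 0.95083.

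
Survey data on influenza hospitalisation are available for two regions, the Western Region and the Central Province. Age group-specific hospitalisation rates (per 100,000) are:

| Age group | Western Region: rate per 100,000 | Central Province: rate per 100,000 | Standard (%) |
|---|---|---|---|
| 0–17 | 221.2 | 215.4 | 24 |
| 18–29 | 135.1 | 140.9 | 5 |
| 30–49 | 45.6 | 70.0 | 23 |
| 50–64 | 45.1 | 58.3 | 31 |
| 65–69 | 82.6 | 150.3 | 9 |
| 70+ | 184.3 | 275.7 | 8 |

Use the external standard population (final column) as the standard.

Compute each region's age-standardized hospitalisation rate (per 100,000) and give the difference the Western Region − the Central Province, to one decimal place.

Standard weights: 0.24, 0.05, 0.23, 0.31, 0.09, 0.08.
The Western Region: 0.2400×221.2 + 0.0500×135.1 + 0.2300×45.6 + 0.3100×45.1 + 0.0900×82.6 + 0.0800×184.3 = 106.4900 per 100,000.
The Central Province: 0.2400×215.4 + 0.0500×140.9 + 0.2300×70.0 + 0.3100×58.3 + 0.0900×150.3 + 0.0800×275.7 = 128.4970 per 100,000.
Difference = 106.4900 − 128.4970 = -22.0070.

-22.0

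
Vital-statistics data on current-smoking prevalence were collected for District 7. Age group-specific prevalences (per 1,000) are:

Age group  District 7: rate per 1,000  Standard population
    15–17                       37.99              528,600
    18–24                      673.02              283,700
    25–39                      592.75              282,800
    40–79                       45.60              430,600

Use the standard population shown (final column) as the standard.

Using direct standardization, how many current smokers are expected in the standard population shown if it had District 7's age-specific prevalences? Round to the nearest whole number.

398282

Expected current smokers = Σ (standard pop × age-specific rate ÷ 1,000)
= 528,600×37.99/1,000 + 283,700×673.02/1,000 + 282,800×592.75/1,000 + 430,600×45.60/1,000
= 20081.51 + 190935.77 + 167629.70 + 19635.36 = 398282.35.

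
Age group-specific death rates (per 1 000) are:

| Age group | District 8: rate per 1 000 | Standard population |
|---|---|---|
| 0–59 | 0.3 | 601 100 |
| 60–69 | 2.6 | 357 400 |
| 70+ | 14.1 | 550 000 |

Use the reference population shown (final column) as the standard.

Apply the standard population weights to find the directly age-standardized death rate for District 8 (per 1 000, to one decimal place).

Standard total = 1 508 500; weights = 0.3985, 0.2369, 0.3646.
Standardized rate: 0.3985×0.3 + 0.2369×2.6 + 0.3646×14.1 = 5.8764 per 1 000.

5.9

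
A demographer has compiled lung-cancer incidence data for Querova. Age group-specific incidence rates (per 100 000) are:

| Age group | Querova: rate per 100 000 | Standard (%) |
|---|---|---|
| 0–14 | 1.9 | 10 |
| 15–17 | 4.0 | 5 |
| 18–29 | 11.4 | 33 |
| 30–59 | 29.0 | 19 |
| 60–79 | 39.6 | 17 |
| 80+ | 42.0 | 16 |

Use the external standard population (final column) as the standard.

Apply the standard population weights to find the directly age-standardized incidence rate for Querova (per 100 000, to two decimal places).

Standard weights: 0.10, 0.05, 0.33, 0.19, 0.17, 0.16.
Standardized rate: 0.1000×1.9 + 0.0500×4.0 + 0.3300×11.4 + 0.1900×29.0 + 0.1700×39.6 + 0.1600×42.0 = 23.1140 per 100 000.

23.11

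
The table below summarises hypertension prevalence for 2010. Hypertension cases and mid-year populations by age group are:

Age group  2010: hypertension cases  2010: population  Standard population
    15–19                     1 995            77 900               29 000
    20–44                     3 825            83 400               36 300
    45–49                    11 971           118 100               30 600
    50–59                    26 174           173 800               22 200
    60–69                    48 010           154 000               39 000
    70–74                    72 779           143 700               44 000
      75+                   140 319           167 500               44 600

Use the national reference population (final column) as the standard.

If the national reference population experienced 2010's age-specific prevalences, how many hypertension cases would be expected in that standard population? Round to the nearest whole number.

80658

Age-specific rates per 1 000 for 2010: 25.610, 45.863, 101.363, 150.598, 311.753, 506.465, 837.725.
Expected hypertension cases = Σ (standard pop × age-specific rate ÷ 1 000)
= 29 000×25.610/1 000 + 36 300×45.863/1 000 + 30 600×101.363/1 000 + 22 200×150.598/1 000 + 39 000×311.753/1 000 + 44 000×506.465/1 000 + 44 600×837.725/1 000
= 742.68 + 1664.84 + 3101.72 + 3343.28 + 12158.38 + 22284.45 + 37362.55 = 80657.90.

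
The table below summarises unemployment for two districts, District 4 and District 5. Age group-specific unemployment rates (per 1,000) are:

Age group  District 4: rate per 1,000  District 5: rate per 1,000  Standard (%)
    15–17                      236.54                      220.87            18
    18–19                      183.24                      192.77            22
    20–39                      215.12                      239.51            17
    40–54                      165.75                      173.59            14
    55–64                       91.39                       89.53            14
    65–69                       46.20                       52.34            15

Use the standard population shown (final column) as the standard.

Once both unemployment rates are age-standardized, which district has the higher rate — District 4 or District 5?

District 5

Standard weights: 0.18, 0.22, 0.17, 0.14, 0.14, 0.15.
District 4: 0.1800×236.54 + 0.2200×183.24 + 0.1700×215.12 + 0.1400×165.75 + 0.1400×91.39 + 0.1500×46.20 = 162.3900 per 1,000.
District 5: 0.1800×220.87 + 0.2200×192.77 + 0.1700×239.51 + 0.1400×173.59 + 0.1400×89.53 + 0.1500×52.34 = 167.5705 per 1,000.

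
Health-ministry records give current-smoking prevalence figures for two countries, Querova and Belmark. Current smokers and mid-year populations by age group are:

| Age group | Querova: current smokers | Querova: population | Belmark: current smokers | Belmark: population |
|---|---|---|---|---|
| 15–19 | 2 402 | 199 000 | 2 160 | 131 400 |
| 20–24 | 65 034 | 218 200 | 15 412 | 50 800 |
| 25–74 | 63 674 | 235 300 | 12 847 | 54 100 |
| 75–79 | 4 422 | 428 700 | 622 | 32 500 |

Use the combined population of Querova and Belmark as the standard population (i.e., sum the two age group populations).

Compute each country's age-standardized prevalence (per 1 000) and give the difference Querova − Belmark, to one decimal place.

Age-specific rates per 1 000 for Querova: 12.070, 298.048, 270.608, 10.315.
For Belmark: 16.438, 303.386, 237.468, 19.138.
Combined standard total = 1 350 000; weights = 0.2447, 0.1993, 0.2144, 0.3416.
Querova: 0.2447×12.070 + 0.1993×298.048 + 0.2144×270.608 + 0.3416×10.315 = 123.8770 per 1 000.
Belmark: 0.2447×16.438 + 0.1993×303.386 + 0.2144×237.468 + 0.3416×19.138 = 121.9199 per 1 000.
Difference = 123.8770 − 121.9199 = 1.9572.

2.0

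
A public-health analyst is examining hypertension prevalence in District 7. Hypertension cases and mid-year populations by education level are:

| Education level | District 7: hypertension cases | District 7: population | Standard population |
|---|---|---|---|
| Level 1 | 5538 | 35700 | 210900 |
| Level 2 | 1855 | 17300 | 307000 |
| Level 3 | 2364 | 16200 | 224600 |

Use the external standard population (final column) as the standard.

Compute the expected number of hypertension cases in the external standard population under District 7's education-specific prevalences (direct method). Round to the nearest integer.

Education-specific rates per 1000 for District 7: 155.126, 107.225, 145.926.
Expected hypertension cases = Σ (standard pop × education-specific rate ÷ 1000)
= 210900×155.126/1000 + 307000×107.225/1000 + 224600×145.926/1000
= 32716.08 + 32918.21 + 32774.96 = 98409.26.

98409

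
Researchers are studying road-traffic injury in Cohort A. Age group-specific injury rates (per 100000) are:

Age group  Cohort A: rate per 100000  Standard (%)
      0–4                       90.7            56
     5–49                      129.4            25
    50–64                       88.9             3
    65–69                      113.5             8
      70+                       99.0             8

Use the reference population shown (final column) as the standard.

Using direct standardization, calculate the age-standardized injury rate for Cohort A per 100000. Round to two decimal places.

Standard weights: 0.56, 0.25, 0.03, 0.08, 0.08.
Standardized rate: 0.5600×90.7 + 0.2500×129.4 + 0.0300×88.9 + 0.0800×113.5 + 0.0800×99.0 = 102.8090 per 100000.

102.81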